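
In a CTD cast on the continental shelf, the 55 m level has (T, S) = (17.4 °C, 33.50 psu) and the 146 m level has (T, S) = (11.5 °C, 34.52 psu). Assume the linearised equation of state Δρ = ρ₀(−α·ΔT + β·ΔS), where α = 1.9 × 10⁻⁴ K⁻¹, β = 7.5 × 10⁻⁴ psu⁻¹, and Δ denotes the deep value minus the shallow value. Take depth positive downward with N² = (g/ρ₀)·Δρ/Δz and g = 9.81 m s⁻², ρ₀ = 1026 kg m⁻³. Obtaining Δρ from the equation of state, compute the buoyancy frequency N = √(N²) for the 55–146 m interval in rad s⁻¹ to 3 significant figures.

ΔT = -5.9 K, ΔS = +1.02 psu (deep − shallow).
Δρ/ρ₀ = −αΔT + βΔS = 1.121 × 10⁻³ + 7.65 × 10⁻⁴ = 1.886 × 10⁻³, so Δρ ≈ 1.935 kg m⁻³.
N² = (g/ρ₀)·Δρ/Δz = g·(Δρ/ρ₀)/Δz = 9.81 × 1.886 × 10⁻³ / 91 = 2.0331 × 10⁻⁴ s⁻².
N = √(2.0331 × 10⁻⁴) = 0.014259 rad s⁻¹ ≈ 0.0143 rad s⁻¹.

0.0143 rad s⁻¹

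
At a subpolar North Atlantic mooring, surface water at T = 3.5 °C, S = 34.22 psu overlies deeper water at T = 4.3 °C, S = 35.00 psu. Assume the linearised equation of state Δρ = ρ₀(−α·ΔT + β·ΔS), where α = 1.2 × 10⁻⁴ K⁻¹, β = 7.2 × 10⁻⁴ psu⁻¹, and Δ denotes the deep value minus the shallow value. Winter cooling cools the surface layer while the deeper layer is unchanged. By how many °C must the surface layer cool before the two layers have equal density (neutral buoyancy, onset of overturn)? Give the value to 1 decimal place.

Neutral buoyancy requires Δρ = 0, i.e. −α(T_deep − T_surf′) + β(S_deep − S_surf) = 0.
T_surf′ = T_deep − (β/α)·ΔS = 4.3 − (7.2 × 10⁻⁴/1.2 × 10⁻⁴)·(+0.78) = -0.380 °C.
Cooling required: 3.5 − (-0.380) = 3.880 °C.

3.9 °C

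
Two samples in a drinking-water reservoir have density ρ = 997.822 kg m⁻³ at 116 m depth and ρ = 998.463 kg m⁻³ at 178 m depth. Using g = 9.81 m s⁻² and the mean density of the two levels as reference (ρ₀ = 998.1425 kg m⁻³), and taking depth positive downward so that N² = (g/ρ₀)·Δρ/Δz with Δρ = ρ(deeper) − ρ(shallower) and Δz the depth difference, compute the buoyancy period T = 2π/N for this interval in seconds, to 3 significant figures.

623 s

Δρ = 998.463 − 997.822 = 0.641 kg m⁻³ over Δz = 178 − 116 = 62 m.
N² = (9.81/998.1425) × (0.641/62) = 1.0161 × 10⁻⁴ s⁻².
N = √(1.0161 × 10⁻⁴) = 0.010080 rad s⁻¹, so T = 2π/N = 623.33 s ≈ 623 s.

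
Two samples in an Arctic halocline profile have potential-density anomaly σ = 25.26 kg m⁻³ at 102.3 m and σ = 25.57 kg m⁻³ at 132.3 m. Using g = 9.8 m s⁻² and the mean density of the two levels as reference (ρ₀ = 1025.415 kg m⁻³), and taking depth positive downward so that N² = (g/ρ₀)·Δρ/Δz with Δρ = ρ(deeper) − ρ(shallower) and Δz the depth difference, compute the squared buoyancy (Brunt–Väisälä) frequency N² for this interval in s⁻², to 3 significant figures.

Δρ = 1025.57 − 1025.26 = 0.31 kg m⁻³ over Δz = 132.3 − 102.3 = 30 m.
N² = (9.8/1025.415) × (0.31/30) = 9.8757 × 10⁻⁵ s⁻² ≈ 9.88 × 10⁻⁵ s⁻².

9.88 × 10⁻⁵ s⁻²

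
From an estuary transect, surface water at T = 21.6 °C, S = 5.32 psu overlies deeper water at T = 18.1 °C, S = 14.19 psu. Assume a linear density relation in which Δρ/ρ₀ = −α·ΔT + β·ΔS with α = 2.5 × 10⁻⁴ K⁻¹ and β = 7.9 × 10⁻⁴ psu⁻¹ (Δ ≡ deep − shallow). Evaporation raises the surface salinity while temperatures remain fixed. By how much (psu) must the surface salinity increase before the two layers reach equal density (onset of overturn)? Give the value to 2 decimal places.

Neutral buoyancy requires −α(T_deep − T_surf) + β(S_deep − S_surf′) = 0.
S_surf′ = S_deep − (α/β)·ΔT = 14.19 − (2.5 × 10⁻⁴/7.9 × 10⁻⁴)·(-3.5) = 15.2976 psu.
Increase required: 15.2976 − 5.32 = 9.9776 psu.

9.98 psu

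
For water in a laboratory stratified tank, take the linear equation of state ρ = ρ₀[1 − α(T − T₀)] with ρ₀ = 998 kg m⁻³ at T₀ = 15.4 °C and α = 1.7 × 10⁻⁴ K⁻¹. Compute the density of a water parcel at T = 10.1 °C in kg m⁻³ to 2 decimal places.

998.90 kg m⁻³

T − T₀ = -5.3 K.
Bracket = 1 − α·(-5.3) = 1 + (9.01 × 10⁻⁴) = 1.0009010.
ρ = 998 × 1.0009010 = 998.90 kg m⁻³.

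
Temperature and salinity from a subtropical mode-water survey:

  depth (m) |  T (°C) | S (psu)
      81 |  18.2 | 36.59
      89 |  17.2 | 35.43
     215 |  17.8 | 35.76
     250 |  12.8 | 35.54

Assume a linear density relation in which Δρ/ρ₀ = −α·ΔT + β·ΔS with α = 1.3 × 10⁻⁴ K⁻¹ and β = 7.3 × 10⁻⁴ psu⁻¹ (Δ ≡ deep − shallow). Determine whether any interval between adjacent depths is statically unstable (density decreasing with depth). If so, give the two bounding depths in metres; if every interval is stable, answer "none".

81–89 m

Evaluate Δρ/ρ₀ = −αΔT + βΔS across each adjacent pair:
  81–89 m: −αΔT+βΔS = −(1.3 × 10⁻⁴)(-1.0)+(7.3 × 10⁻⁴)(-1.16) = -7.2 × 10⁻⁴ → UNSTABLE
  89–215 m: −αΔT+βΔS = −(1.3 × 10⁻⁴)(+0.6)+(7.3 × 10⁻⁴)(+0.33) = 1.6 × 10⁻⁴ → stable
  215–250 m: −αΔT+βΔS = −(1.3 × 10⁻⁴)(-5.0)+(7.3 × 10⁻⁴)(-0.22) = 4.9 × 10⁻⁴ → stable
The 81–89 m interval has Δρ < 0: lighter water underlies denser water.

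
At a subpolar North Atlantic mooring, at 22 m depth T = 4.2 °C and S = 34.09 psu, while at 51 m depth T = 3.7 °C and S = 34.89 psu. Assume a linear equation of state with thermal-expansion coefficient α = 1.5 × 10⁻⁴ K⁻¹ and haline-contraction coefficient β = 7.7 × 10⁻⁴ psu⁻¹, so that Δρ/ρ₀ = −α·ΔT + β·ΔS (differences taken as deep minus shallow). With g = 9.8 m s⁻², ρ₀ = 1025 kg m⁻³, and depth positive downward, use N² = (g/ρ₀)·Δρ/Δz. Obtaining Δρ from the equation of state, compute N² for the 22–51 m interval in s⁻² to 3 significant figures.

2.34 × 10⁻⁴ s⁻²

ΔT = -0.5 K, ΔS = +0.80 psu (deep − shallow).
Δρ/ρ₀ = −αΔT + βΔS = 7.50 × 10⁻⁵ + 6.16 × 10⁻⁴ = 6.91 × 10⁻⁴, so Δρ ≈ 0.7083 kg m⁻³.
N² = (g/ρ₀)·Δρ/Δz = g·(Δρ/ρ₀)/Δz = 9.8 × 6.91 × 10⁻⁴ / 29 = 2.3351 × 10⁻⁴ s⁻² ≈ 2.34 × 10⁻⁴ s⁻².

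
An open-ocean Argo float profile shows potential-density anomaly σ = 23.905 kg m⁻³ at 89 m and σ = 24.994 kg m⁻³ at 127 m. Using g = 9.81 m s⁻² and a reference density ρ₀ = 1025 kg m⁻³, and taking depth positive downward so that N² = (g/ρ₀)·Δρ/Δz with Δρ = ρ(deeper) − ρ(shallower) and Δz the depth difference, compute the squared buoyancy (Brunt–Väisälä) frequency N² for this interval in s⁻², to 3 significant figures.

Δρ = 1024.994 − 1023.905 = 1.089 kg m⁻³ over Δz = 127 − 89 = 38 m.
N² = (9.81/1025) × (1.089/38) = 2.7428 × 10⁻⁴ s⁻² ≈ 2.74 × 10⁻⁴ s⁻².
Since Δρ > 0 the layer is stably stratified.

2.74 × 10⁻⁴ s⁻²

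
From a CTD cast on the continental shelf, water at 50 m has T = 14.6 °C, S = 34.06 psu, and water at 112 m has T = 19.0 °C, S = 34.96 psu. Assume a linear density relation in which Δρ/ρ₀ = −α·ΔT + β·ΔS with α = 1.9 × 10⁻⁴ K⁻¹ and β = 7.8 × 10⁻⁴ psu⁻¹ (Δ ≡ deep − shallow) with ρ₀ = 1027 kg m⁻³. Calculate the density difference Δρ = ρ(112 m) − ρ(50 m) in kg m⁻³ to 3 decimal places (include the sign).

ΔT = +4.4 K, ΔS = +0.90 psu (deep − shallow).
Δρ/ρ₀ = −(1.9 × 10⁻⁴)(+4.4) + (7.8 × 10⁻⁴)(+0.90) = -1.34 × 10⁻⁴.
Δρ = 1027 × (-1.34 × 10⁻⁴) = -0.138 kg m⁻³.
Negative Δρ: lighter below, statically unstable.

-0.138 kg m⁻³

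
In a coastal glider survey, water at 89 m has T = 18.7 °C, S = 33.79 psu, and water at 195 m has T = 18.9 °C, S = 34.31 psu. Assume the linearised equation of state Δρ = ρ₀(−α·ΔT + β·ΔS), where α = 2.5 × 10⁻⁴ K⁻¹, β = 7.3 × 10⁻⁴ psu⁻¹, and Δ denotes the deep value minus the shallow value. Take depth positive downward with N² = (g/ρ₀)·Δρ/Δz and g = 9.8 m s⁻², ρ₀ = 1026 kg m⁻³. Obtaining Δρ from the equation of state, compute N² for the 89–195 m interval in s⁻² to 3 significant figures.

ΔT = +0.2 K, ΔS = +0.52 psu (deep − shallow).
Δρ/ρ₀ = −αΔT + βΔS = -5.00 × 10⁻⁵ + 3.796 × 10⁻⁴ = 3.296 × 10⁻⁴, so Δρ ≈ 0.3382 kg m⁻³.
N² = (g/ρ₀)·Δρ/Δz = g·(Δρ/ρ₀)/Δz = 9.8 × 3.296 × 10⁻⁴ / 106 = 3.0472 × 10⁻⁵ s⁻² ≈ 3.05 × 10⁻⁵ s⁻².

3.05 × 10⁻⁵ s⁻²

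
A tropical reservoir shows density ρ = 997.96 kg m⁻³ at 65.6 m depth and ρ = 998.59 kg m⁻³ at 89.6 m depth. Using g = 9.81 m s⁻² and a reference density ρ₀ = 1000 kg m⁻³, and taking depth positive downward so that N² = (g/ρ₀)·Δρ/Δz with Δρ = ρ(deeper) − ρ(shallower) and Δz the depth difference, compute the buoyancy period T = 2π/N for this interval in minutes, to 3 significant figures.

Δρ = 998.59 − 997.96 = 0.63 kg m⁻³ over Δz = 89.6 − 65.6 = 24 m.
N² = (9.81/1000) × (0.63/24) = 2.5751 × 10⁻⁴ s⁻².
N = √(2.5751 × 10⁻⁴) = 0.016047 rad s⁻¹, so T = 2π/N = 391.55 s = 6.5258 min ≈ 6.53 min.
Since Δρ > 0 the layer is stably stratified.

6.53 min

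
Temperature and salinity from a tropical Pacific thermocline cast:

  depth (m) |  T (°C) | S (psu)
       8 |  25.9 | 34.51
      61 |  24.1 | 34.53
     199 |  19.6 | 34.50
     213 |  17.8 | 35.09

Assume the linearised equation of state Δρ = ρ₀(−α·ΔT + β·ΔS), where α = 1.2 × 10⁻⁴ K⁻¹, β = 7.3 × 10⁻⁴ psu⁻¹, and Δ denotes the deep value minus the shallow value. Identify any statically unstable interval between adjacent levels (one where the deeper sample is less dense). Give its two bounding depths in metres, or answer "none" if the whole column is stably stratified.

none

Evaluate Δρ/ρ₀ = −αΔT + βΔS across each adjacent pair:
  8–61 m: −αΔT+βΔS = −(1.2 × 10⁻⁴)(-1.8)+(7.3 × 10⁻⁴)(+0.02) = 2.3 × 10⁻⁴ → stable
  61–199 m: −αΔT+βΔS = −(1.2 × 10⁻⁴)(-4.5)+(7.3 × 10⁻⁴)(-0.03) = 5.2 × 10⁻⁴ → stable
  199–213 m: −αΔT+βΔS = −(1.2 × 10⁻⁴)(-1.8)+(7.3 × 10⁻⁴)(+0.59) = 6.5 × 10⁻⁴ → stable
Every interval has Δρ > 0: the column is stably stratified throughout.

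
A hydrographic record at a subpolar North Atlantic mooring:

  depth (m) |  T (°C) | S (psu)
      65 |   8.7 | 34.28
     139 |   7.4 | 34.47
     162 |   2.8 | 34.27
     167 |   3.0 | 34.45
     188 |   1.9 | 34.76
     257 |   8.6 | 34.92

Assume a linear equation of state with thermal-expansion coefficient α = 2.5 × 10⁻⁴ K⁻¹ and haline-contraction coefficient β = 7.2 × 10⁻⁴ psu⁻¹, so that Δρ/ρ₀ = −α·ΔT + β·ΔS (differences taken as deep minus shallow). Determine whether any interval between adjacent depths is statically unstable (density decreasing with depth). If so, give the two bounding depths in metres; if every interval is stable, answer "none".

Evaluate Δρ/ρ₀ = −αΔT + βΔS across each adjacent pair:
  65–139 m: −αΔT+βΔS = −(2.5 × 10⁻⁴)(-1.3)+(7.2 × 10⁻⁴)(+0.19) = 4.6 × 10⁻⁴ → stable
  139–162 m: −αΔT+βΔS = −(2.5 × 10⁻⁴)(-4.6)+(7.2 × 10⁻⁴)(-0.20) = 1.0 × 10⁻³ → stable
  162–167 m: −αΔT+βΔS = −(2.5 × 10⁻⁴)(+0.2)+(7.2 × 10⁻⁴)(+0.18) = 8.0 × 10⁻⁵ → stable
  167–188 m: −αΔT+βΔS = −(2.5 × 10⁻⁴)(-1.1)+(7.2 × 10⁻⁴)(+0.31) = 5.0 × 10⁻⁴ → stable
  188–257 m: −αΔT+βΔS = −(2.5 × 10⁻⁴)(+6.7)+(7.2 × 10⁻⁴)(+0.16) = -1.6 × 10⁻³ → UNSTABLE
The 188–257 m interval has Δρ < 0: lighter water underlies denser water.

188–257 m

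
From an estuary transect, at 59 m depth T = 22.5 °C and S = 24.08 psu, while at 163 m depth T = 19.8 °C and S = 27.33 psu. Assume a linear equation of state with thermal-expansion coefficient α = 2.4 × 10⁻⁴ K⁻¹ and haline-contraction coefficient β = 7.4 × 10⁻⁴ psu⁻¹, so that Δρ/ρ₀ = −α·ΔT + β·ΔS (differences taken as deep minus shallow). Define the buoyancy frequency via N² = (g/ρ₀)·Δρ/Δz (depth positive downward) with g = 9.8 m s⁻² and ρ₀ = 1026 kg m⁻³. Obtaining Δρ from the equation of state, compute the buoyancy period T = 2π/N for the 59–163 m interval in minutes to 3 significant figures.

ΔT = -2.7 K, ΔS = +3.25 psu (deep − shallow).
Δρ/ρ₀ = −αΔT + βΔS = 6.48 × 10⁻⁴ + 2.405 × 10⁻³ = 3.053 × 10⁻³, so Δρ ≈ 3.132 kg m⁻³.
N² = (g/ρ₀)·Δρ/Δz = g·(Δρ/ρ₀)/Δz = 9.8 × 3.053 × 10⁻³ / 104 = 2.8769 × 10⁻⁴ s⁻².
N = √(2.8769 × 10⁻⁴) = 0.016961 rad s⁻¹ → T = 2π/N = 370.45 s = 6.1742 min ≈ 6.17 min.

6.17 min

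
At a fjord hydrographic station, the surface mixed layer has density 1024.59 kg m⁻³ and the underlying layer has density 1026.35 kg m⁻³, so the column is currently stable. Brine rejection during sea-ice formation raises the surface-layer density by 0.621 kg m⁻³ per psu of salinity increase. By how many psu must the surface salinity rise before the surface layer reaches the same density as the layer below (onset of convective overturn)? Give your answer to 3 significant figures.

2.83 psu

Density deficit of the surface layer: 1026.35 − 1024.59 = 1.76 kg m⁻³.
Required change = 1.76 / 0.621 = 2.83 psu.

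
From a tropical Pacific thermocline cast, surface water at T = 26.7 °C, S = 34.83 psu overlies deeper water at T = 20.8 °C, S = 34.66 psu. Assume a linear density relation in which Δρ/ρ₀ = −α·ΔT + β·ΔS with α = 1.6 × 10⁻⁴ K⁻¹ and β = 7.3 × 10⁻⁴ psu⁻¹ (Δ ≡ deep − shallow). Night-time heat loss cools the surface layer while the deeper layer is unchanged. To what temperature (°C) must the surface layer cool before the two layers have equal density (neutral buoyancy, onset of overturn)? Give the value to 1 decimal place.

Neutral buoyancy requires Δρ = 0, i.e. −α(T_deep − T_surf′) + β(S_deep − S_surf) = 0.
T_surf′ = T_deep − (β/α)·ΔS = 20.8 − (7.3 × 10⁻⁴/1.6 × 10⁻⁴)·(-0.17) = 21.576 °C.
Cooling required: 26.7 − (21.576) = 5.124 °C.

21.6 °C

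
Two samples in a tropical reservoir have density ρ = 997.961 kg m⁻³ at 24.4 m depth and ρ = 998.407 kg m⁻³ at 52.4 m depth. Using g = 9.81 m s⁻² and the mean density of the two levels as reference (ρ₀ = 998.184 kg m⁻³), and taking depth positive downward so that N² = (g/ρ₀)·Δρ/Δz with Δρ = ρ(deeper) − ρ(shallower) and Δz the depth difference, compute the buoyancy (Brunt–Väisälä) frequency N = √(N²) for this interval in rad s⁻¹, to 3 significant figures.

0.0125 rad s⁻¹

Δρ = 998.407 − 997.961 = 0.446 kg m⁻³ over Δz = 52.4 − 24.4 = 28 m.
N² = (9.81/998.184) × (0.446/28) = 1.5654 × 10⁻⁴ s⁻².
N = √(1.5654 × 10⁻⁴) = 0.012512 rad s⁻¹ ≈ 0.0125 rad s⁻¹.
Since Δρ > 0 the layer is stably stratified.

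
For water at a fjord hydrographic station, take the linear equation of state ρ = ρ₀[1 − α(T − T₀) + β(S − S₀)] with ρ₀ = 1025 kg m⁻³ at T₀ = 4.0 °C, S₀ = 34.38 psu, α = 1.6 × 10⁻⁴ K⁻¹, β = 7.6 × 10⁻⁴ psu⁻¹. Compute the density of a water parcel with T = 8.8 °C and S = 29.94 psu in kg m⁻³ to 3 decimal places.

1020.754 kg m⁻³

T − T₀ = +4.8 K, S − S₀ = -4.44 psu.
Bracket = 1 − α·(+4.8) + β·(-4.44) = 1 + (-4.1424 × 10⁻³) = 0.9958576.
ρ = 1025 × 0.9958576 = 1020.754 kg m⁻³.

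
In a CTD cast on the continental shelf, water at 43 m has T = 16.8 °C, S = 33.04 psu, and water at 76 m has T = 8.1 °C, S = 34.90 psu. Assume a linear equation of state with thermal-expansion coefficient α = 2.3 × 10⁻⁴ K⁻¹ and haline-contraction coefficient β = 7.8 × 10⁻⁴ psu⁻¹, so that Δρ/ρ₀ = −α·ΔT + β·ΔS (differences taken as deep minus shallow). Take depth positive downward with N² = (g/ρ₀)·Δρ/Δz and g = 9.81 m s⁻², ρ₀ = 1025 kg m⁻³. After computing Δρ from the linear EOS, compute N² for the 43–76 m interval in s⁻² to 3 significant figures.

1.03 × 10⁻³ s⁻²

ΔT = -8.7 K, ΔS = +1.86 psu (deep − shallow).
Δρ/ρ₀ = −αΔT + βΔS = 2.001 × 10⁻³ + 1.4508 × 10⁻³ = 3.4518 × 10⁻³, so Δρ ≈ 3.538 kg m⁻³.
N² = (g/ρ₀)·Δρ/Δz = g·(Δρ/ρ₀)/Δz = 9.81 × 3.4518 × 10⁻³ / 33 = 1.0261 × 10⁻³ s⁻² ≈ 1.03 × 10⁻³ s⁻².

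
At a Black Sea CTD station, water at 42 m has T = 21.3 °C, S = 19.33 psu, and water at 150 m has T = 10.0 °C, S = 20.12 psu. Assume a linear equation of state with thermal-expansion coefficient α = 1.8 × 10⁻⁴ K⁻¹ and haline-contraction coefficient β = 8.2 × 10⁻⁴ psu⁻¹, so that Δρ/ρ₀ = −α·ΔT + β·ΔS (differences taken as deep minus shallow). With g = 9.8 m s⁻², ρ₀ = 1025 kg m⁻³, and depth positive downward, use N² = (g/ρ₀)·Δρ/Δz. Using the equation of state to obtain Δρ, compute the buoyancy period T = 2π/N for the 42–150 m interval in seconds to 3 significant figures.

403 s

ΔT = -11.3 K, ΔS = +0.79 psu (deep − shallow).
Δρ/ρ₀ = −αΔT + βΔS = 2.034 × 10⁻³ + 6.478 × 10⁻⁴ = 2.6818 × 10⁻³, so Δρ ≈ 2.749 kg m⁻³.
N² = (g/ρ₀)·Δρ/Δz = g·(Δρ/ρ₀)/Δz = 9.8 × 2.6818 × 10⁻³ / 108 = 2.4335 × 10⁻⁴ s⁻².
N = √(2.4335 × 10⁻⁴) = 0.015600 rad s⁻¹ → T = 2π/N = 402.77 s ≈ 403 s.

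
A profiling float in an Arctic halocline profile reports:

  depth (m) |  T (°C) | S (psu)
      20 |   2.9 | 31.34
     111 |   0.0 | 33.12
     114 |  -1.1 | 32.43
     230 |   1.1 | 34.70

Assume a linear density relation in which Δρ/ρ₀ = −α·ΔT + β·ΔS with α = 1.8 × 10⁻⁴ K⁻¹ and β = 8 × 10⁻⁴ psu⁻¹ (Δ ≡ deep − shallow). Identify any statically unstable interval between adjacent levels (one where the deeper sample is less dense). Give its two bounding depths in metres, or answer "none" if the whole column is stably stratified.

Evaluate Δρ/ρ₀ = −αΔT + βΔS across each adjacent pair:
  20–111 m: −αΔT+βΔS = −(1.8 × 10⁻⁴)(-2.9)+(8 × 10⁻⁴)(+1.78) = 1.9 × 10⁻³ → stable
  111–114 m: −αΔT+βΔS = −(1.8 × 10⁻⁴)(-1.1)+(8 × 10⁻⁴)(-0.69) = -3.5 × 10⁻⁴ → UNSTABLE
  114–230 m: −αΔT+βΔS = −(1.8 × 10⁻⁴)(+2.2)+(8 × 10⁻⁴)(+2.27) = 1.4 × 10⁻³ → stable
The 111–114 m interval has Δρ < 0: lighter water underlies denser water.

111–114 m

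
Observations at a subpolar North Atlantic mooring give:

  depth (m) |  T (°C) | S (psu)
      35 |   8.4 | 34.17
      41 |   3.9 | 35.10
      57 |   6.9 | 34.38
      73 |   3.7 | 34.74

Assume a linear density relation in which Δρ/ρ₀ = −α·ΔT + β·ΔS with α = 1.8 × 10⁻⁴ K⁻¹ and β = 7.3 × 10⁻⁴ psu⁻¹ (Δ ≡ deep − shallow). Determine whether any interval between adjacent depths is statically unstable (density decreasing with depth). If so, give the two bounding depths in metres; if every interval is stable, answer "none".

41–57 m

Evaluate Δρ/ρ₀ = −αΔT + βΔS across each adjacent pair:
  35–41 m: −αΔT+βΔS = −(1.8 × 10⁻⁴)(-4.5)+(7.3 × 10⁻⁴)(+0.93) = 1.5 × 10⁻³ → stable
  41–57 m: −αΔT+βΔS = −(1.8 × 10⁻⁴)(+3.0)+(7.3 × 10⁻⁴)(-0.72) = -1.1 × 10⁻³ → UNSTABLE
  57–73 m: −αΔT+βΔS = −(1.8 × 10⁻⁴)(-3.2)+(7.3 × 10⁻⁴)(+0.36) = 8.4 × 10⁻⁴ → stable
The 41–57 m interval has Δρ < 0: lighter water underlies denser water.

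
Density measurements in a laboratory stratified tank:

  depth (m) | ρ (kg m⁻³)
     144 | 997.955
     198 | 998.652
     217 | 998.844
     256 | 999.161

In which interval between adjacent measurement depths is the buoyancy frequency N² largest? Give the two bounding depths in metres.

Compute the density gradient over each adjacent pair:
  144–198 m: Δρ/Δz = 0.697/54 = 0.013 kg m⁻⁴
  198–217 m: Δρ/Δz = 0.192/19 = 0.010 kg m⁻⁴
  217–256 m: Δρ/Δz = 0.317/39 = 8.1 × 10⁻³ kg m⁻⁴
The largest gradient is in the 144–198 m interval — the pycnocline.

144–198 m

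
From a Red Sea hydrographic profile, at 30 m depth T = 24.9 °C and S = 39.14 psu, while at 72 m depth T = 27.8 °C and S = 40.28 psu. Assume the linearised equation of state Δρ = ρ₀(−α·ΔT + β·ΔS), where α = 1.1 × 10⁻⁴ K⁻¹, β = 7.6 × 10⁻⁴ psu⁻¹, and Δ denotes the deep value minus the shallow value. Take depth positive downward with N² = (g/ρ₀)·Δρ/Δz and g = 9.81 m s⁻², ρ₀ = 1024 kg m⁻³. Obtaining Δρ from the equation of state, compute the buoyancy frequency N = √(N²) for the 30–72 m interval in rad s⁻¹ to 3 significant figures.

ΔT = +2.9 K, ΔS = +1.14 psu (deep − shallow).
Δρ/ρ₀ = −αΔT + βΔS = -3.19 × 10⁻⁴ + 8.664 × 10⁻⁴ = 5.474 × 10⁻⁴, so Δρ ≈ 0.5605 kg m⁻³.
N² = (g/ρ₀)·Δρ/Δz = g·(Δρ/ρ₀)/Δz = 9.81 × 5.474 × 10⁻⁴ / 42 = 1.2786 × 10⁻⁴ s⁻².
N = √(1.2786 × 10⁻⁴) = 0.011308 rad s⁻¹ ≈ 0.0113 rad s⁻¹.

0.0113 rad s⁻¹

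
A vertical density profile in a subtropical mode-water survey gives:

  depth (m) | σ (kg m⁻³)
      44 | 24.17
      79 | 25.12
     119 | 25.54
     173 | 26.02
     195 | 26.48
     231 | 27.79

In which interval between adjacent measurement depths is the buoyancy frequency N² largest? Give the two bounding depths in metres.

195–231 m

Compute the density gradient over each adjacent pair:
  44–79 m: Δρ/Δz = 0.95/35 = 0.027 kg m⁻⁴
  79–119 m: Δρ/Δz = 0.42/40 = 0.010 kg m⁻⁴
  119–173 m: Δρ/Δz = 0.48/54 = 8.9 × 10⁻³ kg m⁻⁴
  173–195 m: Δρ/Δz = 0.46/22 = 0.021 kg m⁻⁴
  195–231 m: Δρ/Δz = 1.31/36 = 0.036 kg m⁻⁴
The largest gradient is in the 195–231 m interval — the pycnocline.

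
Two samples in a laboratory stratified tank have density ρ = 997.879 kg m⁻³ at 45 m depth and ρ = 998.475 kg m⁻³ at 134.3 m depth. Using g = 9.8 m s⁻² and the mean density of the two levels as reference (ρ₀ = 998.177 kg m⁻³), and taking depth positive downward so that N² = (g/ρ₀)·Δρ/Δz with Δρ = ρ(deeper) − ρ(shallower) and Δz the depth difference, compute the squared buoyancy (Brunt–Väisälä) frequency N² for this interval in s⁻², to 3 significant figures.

6.55 × 10⁻⁵ s⁻²

Δρ = 998.475 − 997.879 = 0.596 kg m⁻³ over Δz = 134.3 − 45 = 89.3 m.
N² = (9.8/998.177) × (0.596/89.3) = 6.5526 × 10⁻⁵ s⁻² ≈ 6.55 × 10⁻⁵ s⁻².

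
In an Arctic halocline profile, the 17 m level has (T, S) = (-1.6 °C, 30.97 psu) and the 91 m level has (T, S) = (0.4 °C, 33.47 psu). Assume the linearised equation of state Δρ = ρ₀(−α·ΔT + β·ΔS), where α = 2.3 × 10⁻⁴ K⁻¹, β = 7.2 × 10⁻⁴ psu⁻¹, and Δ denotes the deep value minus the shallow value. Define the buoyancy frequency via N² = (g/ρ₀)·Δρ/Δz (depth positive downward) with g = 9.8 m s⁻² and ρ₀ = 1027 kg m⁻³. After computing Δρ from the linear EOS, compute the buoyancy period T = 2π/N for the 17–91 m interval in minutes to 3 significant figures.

7.86 min

ΔT = +2.0 K, ΔS = +2.50 psu (deep − shallow).
Δρ/ρ₀ = −αΔT + βΔS = -4.60 × 10⁻⁴ + 1.80 × 10⁻³ = 1.34 × 10⁻³, so Δρ ≈ 1.376 kg m⁻³.
N² = (g/ρ₀)·Δρ/Δz = g·(Δρ/ρ₀)/Δz = 9.8 × 1.34 × 10⁻³ / 74 = 1.7746 × 10⁻⁴ s⁻².
N = √(1.7746 × 10⁻⁴) = 0.013321 rad s⁻¹ → T = 2π/N = 471.68 s = 7.8613 min ≈ 7.86 min.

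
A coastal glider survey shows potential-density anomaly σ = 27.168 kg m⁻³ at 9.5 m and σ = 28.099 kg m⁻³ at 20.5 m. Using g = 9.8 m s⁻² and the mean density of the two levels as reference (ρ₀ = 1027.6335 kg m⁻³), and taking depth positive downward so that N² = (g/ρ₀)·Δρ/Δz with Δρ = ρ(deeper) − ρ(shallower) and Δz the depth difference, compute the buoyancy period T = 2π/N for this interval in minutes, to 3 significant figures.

Δρ = 1028.099 − 1027.168 = 0.931 kg m⁻³ over Δz = 20.5 − 9.5 = 11 m.
N² = (9.8/1027.6335) × (0.931/11) = 8.0713 × 10⁻⁴ s⁻².
N = √(8.0713 × 10⁻⁴) = 0.028410 rad s⁻¹, so T = 2π/N = 221.16 s = 3.6860 min ≈ 3.69 min.
N² > 0, so the interval is statically stable.

3.69 min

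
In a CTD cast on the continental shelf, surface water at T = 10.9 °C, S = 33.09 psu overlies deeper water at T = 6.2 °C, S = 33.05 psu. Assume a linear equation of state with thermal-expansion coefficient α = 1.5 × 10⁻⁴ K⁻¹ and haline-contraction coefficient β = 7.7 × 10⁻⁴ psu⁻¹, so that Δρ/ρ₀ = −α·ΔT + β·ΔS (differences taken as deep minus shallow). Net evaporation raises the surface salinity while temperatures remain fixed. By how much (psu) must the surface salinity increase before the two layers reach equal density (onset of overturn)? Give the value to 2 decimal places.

0.88 psu

Neutral buoyancy requires −α(T_deep − T_surf) + β(S_deep − S_surf′) = 0.
S_surf′ = S_deep − (α/β)·ΔT = 33.05 − (1.5 × 10⁻⁴/7.7 × 10⁻⁴)·(-4.7) = 33.9656 psu.
Increase required: 33.9656 − 33.09 = 0.8756 psu.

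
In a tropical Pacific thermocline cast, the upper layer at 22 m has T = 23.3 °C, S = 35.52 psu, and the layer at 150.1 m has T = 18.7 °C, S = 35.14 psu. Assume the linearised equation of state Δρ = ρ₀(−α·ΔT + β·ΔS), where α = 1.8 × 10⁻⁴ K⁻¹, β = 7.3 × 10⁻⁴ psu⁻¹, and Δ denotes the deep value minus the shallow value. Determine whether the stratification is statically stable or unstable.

ΔT = 18.7 − 23.3 = -4.6 K and ΔS = 35.14 − 35.52 = -0.38 psu (deep − shallow).
−αΔT = 8.28 × 10⁻⁴; βΔS = -2.774 × 10⁻⁴; sum Δρ/ρ₀ = 5.506 × 10⁻⁴.
Δρ/ρ₀ > 0, so Δρ > 0: deeper water is denser → statically stable.

stable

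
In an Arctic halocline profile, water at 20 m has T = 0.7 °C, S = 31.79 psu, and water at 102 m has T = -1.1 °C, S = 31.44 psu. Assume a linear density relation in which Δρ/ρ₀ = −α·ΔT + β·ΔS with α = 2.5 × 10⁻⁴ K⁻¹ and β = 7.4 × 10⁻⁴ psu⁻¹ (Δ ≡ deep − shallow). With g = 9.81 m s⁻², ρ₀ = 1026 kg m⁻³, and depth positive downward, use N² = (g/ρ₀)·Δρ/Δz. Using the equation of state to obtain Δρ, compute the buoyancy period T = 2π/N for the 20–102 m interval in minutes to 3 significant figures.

ΔT = -1.8 K, ΔS = -0.35 psu (deep − shallow).
Δρ/ρ₀ = −αΔT + βΔS = 4.50 × 10⁻⁴ − 2.59 × 10⁻⁴ = 1.91 × 10⁻⁴, so Δρ ≈ 0.1960 kg m⁻³.
N² = (g/ρ₀)·Δρ/Δz = g·(Δρ/ρ₀)/Δz = 9.81 × 1.91 × 10⁻⁴ / 82 = 2.2850 × 10⁻⁵ s⁻².
N = √(2.2850 × 10⁻⁵) = 4.7802 × 10⁻³ rad s⁻¹ → T = 2π/N = 1.3144 × 10³ s = 21.907 min ≈ 21.9 min.

21.9 min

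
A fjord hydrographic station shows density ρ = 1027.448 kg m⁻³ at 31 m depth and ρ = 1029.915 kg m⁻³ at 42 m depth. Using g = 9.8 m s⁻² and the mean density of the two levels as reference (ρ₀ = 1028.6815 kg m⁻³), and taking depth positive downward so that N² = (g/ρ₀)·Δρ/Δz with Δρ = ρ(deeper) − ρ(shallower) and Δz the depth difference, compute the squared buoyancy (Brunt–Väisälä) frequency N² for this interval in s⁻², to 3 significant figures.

2.14 × 10⁻³ s⁻²

Δρ = 1029.915 − 1027.448 = 2.467 kg m⁻³ over Δz = 42 − 31 = 11 m.
N² = (9.8/1028.6815) × (2.467/11) = 2.1366 × 10⁻³ s⁻² ≈ 2.14 × 10⁻³ s⁻².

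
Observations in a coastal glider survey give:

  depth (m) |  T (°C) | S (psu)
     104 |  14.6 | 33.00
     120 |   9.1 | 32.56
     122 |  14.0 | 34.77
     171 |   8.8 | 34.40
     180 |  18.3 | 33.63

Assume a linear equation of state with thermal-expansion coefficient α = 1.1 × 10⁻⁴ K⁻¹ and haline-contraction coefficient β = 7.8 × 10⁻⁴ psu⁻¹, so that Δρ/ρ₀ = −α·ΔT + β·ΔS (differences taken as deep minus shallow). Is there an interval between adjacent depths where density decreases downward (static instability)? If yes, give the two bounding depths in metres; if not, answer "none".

171–180 m

Evaluate Δρ/ρ₀ = −αΔT + βΔS across each adjacent pair:
  104–120 m: −αΔT+βΔS = −(1.1 × 10⁻⁴)(-5.5)+(7.8 × 10⁻⁴)(-0.44) = 2.6 × 10⁻⁴ → stable
  120–122 m: −αΔT+βΔS = −(1.1 × 10⁻⁴)(+4.9)+(7.8 × 10⁻⁴)(+2.21) = 1.2 × 10⁻³ → stable
  122–171 m: −αΔT+βΔS = −(1.1 × 10⁻⁴)(-5.2)+(7.8 × 10⁻⁴)(-0.37) = 2.8 × 10⁻⁴ → stable
  171–180 m: −αΔT+βΔS = −(1.1 × 10⁻⁴)(+9.5)+(7.8 × 10⁻⁴)(-0.77) = -1.6 × 10⁻³ → UNSTABLE
The 171–180 m interval has Δρ < 0: lighter water underlies denser water.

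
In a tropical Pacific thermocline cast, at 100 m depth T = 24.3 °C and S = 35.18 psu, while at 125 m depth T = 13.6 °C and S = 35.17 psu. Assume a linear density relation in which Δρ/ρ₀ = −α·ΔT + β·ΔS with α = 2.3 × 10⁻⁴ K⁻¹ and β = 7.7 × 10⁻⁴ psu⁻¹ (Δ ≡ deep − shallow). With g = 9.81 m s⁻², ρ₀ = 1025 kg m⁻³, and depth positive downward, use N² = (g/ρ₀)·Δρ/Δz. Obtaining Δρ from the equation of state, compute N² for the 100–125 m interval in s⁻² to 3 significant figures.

ΔT = -10.7 K, ΔS = -0.01 psu (deep − shallow).
Δρ/ρ₀ = −αΔT + βΔS = 2.461 × 10⁻³ − 7.70 × 10⁻⁶ = 2.4533 × 10⁻³, so Δρ ≈ 2.515 kg m⁻³.
N² = (g/ρ₀)·Δρ/Δz = g·(Δρ/ρ₀)/Δz = 9.81 × 2.4533 × 10⁻³ / 25 = 9.6267 × 10⁻⁴ s⁻² ≈ 9.63 × 10⁻⁴ s⁻².

9.63 × 10⁻⁴ s⁻²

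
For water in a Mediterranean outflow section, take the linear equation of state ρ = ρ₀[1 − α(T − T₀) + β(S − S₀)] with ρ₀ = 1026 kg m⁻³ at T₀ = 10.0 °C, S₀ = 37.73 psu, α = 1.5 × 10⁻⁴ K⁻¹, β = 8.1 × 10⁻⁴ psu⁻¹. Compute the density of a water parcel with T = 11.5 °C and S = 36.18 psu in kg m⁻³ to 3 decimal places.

T − T₀ = +1.5 K, S − S₀ = -1.55 psu.
Bracket = 1 − α·(+1.5) + β·(-1.55) = 1 + (-1.4805 × 10⁻³) = 0.9985195.
ρ = 1026 × 0.9985195 = 1024.481 kg m⁻³.

1024.481 kg m⁻³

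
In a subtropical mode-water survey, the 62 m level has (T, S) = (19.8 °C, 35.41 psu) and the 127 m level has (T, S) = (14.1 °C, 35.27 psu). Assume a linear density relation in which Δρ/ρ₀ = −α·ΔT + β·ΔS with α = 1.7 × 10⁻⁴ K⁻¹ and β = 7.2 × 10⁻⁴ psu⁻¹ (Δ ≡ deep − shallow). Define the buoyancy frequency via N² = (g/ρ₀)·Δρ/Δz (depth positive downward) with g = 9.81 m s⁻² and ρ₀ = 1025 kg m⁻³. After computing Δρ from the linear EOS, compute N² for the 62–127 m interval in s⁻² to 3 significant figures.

1.31 × 10⁻⁴ s⁻²

ΔT = -5.7 K, ΔS = -0.14 psu (deep − shallow).
Δρ/ρ₀ = −αΔT + βΔS = 9.69 × 10⁻⁴ − 1.008 × 10⁻⁴ = 8.682 × 10⁻⁴, so Δρ ≈ 0.8899 kg m⁻³.
N² = (g/ρ₀)·Δρ/Δz = g·(Δρ/ρ₀)/Δz = 9.81 × 8.682 × 10⁻⁴ / 65 = 1.3103 × 10⁻⁴ s⁻² ≈ 1.31 × 10⁻⁴ s⁻².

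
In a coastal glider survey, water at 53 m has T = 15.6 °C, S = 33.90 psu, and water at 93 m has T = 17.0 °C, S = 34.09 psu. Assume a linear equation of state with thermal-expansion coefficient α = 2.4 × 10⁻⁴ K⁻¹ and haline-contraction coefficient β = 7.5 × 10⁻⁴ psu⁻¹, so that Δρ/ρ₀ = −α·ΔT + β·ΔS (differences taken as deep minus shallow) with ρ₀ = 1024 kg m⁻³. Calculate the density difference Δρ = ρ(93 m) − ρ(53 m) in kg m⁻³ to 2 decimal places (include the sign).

-0.20 kg m⁻³

ΔT = +1.4 K, ΔS = +0.19 psu (deep − shallow).
Δρ/ρ₀ = −(2.4 × 10⁻⁴)(+1.4) + (7.5 × 10⁻⁴)(+0.19) = -1.935 × 10⁻⁴.
Δρ = 1024 × (-1.935 × 10⁻⁴) = -0.20 kg m⁻³.
Negative Δρ: lighter below, statically unstable.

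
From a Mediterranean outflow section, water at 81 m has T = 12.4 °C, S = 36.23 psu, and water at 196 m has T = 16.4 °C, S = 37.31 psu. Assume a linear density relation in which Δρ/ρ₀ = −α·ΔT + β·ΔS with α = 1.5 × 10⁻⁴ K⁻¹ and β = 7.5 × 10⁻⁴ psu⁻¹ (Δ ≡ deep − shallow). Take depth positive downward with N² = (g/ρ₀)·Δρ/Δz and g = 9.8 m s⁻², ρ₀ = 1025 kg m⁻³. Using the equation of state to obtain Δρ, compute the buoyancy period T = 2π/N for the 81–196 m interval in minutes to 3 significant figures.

ΔT = +4.0 K, ΔS = +1.08 psu (deep − shallow).
Δρ/ρ₀ = −αΔT + βΔS = -6.00 × 10⁻⁴ + 8.10 × 10⁻⁴ = 2.10 × 10⁻⁴, so Δρ ≈ 0.2153 kg m⁻³.
N² = (g/ρ₀)·Δρ/Δz = g·(Δρ/ρ₀)/Δz = 9.8 × 2.10 × 10⁻⁴ / 115 = 1.7896 × 10⁻⁵ s⁻².
N = √(1.7896 × 10⁻⁵) = 4.2304 × 10⁻³ rad s⁻¹ → T = 2π/N = 1.4852 × 10³ s = 24.753 min ≈ 24.8 min.

24.8 min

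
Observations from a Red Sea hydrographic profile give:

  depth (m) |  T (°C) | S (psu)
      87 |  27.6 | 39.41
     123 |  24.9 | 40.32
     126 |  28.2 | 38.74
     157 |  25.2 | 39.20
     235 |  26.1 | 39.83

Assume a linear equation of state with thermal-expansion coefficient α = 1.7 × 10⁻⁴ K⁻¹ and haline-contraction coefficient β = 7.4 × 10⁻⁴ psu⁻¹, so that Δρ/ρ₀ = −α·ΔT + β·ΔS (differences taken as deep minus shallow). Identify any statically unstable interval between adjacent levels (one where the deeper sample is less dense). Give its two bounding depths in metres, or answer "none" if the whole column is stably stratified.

123–126 m

Evaluate Δρ/ρ₀ = −αΔT + βΔS across each adjacent pair:
  87–123 m: −αΔT+βΔS = −(1.7 × 10⁻⁴)(-2.7)+(7.4 × 10⁻⁴)(+0.91) = 1.1 × 10⁻³ → stable
  123–126 m: −αΔT+βΔS = −(1.7 × 10⁻⁴)(+3.3)+(7.4 × 10⁻⁴)(-1.58) = -1.7 × 10⁻³ → UNSTABLE
  126–157 m: −αΔT+βΔS = −(1.7 × 10⁻⁴)(-3.0)+(7.4 × 10⁻⁴)(+0.46) = 8.5 × 10⁻⁴ → stable
  157–235 m: −αΔT+βΔS = −(1.7 × 10⁻⁴)(+0.9)+(7.4 × 10⁻⁴)(+0.63) = 3.1 × 10⁻⁴ → stable
The 123–126 m interval has Δρ < 0: lighter water underlies denser water.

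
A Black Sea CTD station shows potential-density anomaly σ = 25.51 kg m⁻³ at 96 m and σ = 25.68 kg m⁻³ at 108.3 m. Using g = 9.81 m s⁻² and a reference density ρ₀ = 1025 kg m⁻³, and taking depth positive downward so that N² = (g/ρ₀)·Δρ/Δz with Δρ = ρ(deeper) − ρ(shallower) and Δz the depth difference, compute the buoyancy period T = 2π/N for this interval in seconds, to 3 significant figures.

Δρ = 1025.68 − 1025.51 = 0.17 kg m⁻³ over Δz = 108.3 − 96 = 12.3 m.
N² = (9.81/1025) × (0.17/12.3) = 1.3228 × 10⁻⁴ s⁻².
N = √(1.3228 × 10⁻⁴) = 0.011501 rad s⁻¹, so T = 2π/N = 546.32 s ≈ 546 s.

546 s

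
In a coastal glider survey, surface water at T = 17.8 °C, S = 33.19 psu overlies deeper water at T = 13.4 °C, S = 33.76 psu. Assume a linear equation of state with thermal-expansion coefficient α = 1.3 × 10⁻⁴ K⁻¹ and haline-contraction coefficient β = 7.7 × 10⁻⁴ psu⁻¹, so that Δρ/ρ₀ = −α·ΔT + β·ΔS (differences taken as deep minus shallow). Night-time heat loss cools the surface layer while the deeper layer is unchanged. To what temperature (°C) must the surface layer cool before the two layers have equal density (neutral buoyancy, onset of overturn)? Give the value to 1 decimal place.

Neutral buoyancy requires Δρ = 0, i.e. −α(T_deep − T_surf′) + β(S_deep − S_surf) = 0.
T_surf′ = T_deep − (β/α)·ΔS = 13.4 − (7.7 × 10⁻⁴/1.3 × 10⁻⁴)·(+0.57) = 10.024 °C.
Cooling required: 17.8 − (10.024) = 7.776 °C.

10.0 °C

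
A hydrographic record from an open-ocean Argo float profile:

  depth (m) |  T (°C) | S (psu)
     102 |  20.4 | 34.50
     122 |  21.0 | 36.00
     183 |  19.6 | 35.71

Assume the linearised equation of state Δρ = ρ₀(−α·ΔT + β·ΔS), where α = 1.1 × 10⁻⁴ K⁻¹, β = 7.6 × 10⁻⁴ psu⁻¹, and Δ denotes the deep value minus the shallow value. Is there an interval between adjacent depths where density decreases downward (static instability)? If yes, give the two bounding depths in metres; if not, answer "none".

122–183 m

Evaluate Δρ/ρ₀ = −αΔT + βΔS across each adjacent pair:
  102–122 m: −αΔT+βΔS = −(1.1 × 10⁻⁴)(+0.6)+(7.6 × 10⁻⁴)(+1.50) = 1.1 × 10⁻³ → stable
  122–183 m: −αΔT+βΔS = −(1.1 × 10⁻⁴)(-1.4)+(7.6 × 10⁻⁴)(-0.29) = -6.6 × 10⁻⁵ → UNSTABLE
The 122–183 m interval has Δρ < 0: lighter water underlies denser water.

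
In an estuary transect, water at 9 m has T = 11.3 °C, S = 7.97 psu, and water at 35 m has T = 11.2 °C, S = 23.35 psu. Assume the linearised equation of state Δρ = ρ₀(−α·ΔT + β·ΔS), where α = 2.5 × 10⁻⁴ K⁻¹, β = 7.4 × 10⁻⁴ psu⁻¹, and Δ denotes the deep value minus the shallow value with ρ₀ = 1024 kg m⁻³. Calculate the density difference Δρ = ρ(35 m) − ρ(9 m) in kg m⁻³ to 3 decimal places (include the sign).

+11.680 kg m⁻³

ΔT = -0.1 K, ΔS = +15.38 psu (deep − shallow).
Δρ/ρ₀ = −(2.5 × 10⁻⁴)(-0.1) + (7.4 × 10⁻⁴)(+15.38) = 0.0114062.
Δρ = 1024 × (0.0114062) = +11.680 kg m⁻³.
Positive Δρ: denser below, stable.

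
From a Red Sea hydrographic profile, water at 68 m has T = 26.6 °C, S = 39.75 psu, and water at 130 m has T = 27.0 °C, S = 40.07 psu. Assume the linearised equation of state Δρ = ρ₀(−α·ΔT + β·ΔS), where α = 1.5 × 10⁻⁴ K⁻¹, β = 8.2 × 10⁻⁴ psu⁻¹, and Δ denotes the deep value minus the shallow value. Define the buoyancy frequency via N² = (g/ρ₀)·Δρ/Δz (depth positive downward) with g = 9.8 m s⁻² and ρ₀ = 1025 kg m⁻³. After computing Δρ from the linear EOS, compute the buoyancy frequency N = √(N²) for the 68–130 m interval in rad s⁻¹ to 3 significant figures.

ΔT = +0.4 K, ΔS = +0.32 psu (deep − shallow).
Δρ/ρ₀ = −αΔT + βΔS = -6.00 × 10⁻⁵ + 2.624 × 10⁻⁴ = 2.024 × 10⁻⁴, so Δρ ≈ 0.2075 kg m⁻³.
N² = (g/ρ₀)·Δρ/Δz = g·(Δρ/ρ₀)/Δz = 9.8 × 2.024 × 10⁻⁴ / 62 = 3.1992 × 10⁻⁵ s⁻².
N = √(3.1992 × 10⁻⁵) = 5.6561 × 10⁻³ rad s⁻¹ ≈ 5.66 × 10⁻³ rad s⁻¹.

5.66 × 10⁻³ rad s⁻¹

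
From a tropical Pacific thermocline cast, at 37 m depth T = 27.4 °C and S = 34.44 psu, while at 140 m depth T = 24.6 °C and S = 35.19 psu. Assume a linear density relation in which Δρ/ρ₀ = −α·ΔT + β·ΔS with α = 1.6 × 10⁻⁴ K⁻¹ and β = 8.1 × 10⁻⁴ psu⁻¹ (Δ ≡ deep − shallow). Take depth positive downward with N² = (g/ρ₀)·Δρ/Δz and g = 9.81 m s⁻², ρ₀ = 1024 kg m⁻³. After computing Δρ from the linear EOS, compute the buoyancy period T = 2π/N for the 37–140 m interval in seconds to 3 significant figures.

ΔT = -2.8 K, ΔS = +0.75 psu (deep − shallow).
Δρ/ρ₀ = −αΔT + βΔS = 4.48 × 10⁻⁴ + 6.075 × 10⁻⁴ = 1.0555 × 10⁻³, so Δρ ≈ 1.081 kg m⁻³.
N² = (g/ρ₀)·Δρ/Δz = g·(Δρ/ρ₀)/Δz = 9.81 × 1.0555 × 10⁻³ / 103 = 1.0053 × 10⁻⁴ s⁻².
N = √(1.0053 × 10⁻⁴) = 0.010026 rad s⁻¹ → T = 2π/N = 626.69 s ≈ 627 s.

627 s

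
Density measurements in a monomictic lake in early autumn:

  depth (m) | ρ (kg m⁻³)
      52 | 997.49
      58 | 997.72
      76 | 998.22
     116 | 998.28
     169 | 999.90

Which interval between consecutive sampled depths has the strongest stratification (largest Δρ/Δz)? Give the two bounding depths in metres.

Compute the density gradient over each adjacent pair:
  52–58 m: Δρ/Δz = 0.23/6 = 0.038 kg m⁻⁴
  58–76 m: Δρ/Δz = 0.50/18 = 0.028 kg m⁻⁴
  76–116 m: Δρ/Δz = 0.06/40 = 1.5 × 10⁻³ kg m⁻⁴
  116–169 m: Δρ/Δz = 1.62/53 = 0.031 kg m⁻⁴
The largest gradient is in the 52–58 m interval — the pycnocline.

52–58 m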